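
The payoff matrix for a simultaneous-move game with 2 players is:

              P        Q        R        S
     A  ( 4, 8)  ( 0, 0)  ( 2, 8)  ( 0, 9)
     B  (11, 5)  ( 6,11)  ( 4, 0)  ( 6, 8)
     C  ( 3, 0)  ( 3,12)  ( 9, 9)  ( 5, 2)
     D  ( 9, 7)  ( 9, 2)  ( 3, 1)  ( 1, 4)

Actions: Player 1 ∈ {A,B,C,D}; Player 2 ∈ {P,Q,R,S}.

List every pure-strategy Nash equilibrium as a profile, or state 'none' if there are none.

No pure NE.

(A,P): not NE [P1→B gives 11>4; P2→S gives 9>8]
(A,Q): not NE [P1→D gives 9>0; P2→S gives 9>0]
(A,R): not NE [P1→C gives 9>2; P2→S gives 9>8]
(A,S): not NE [P1→B gives 6>0]
(B,P): not NE [P2→Q gives 11>5]
(B,Q): not NE [P1→D gives 9>6]
(B,R): not NE [P1→C gives 9>4; P2→Q gives 11>0]
(B,S): not NE [P2→Q gives 11>8]
(C,P): not NE [P1→B gives 11>3; P2→Q gives 12>0]
(C,Q): not NE [P1→D gives 9>3]
(C,R): not NE [P2→Q gives 12>9]
(C,S): not NE [P1→B gives 6>5; P2→Q gives 12>2]
(D,P): not NE [P1→B gives 11>9]
(D,Q): not NE [P2→P gives 7>2]
(D,R): not NE [P1→C gives 9>3; P2→P gives 7>1]
(D,S): not NE [P1→B gives 6>1; P2→P gives 7>4]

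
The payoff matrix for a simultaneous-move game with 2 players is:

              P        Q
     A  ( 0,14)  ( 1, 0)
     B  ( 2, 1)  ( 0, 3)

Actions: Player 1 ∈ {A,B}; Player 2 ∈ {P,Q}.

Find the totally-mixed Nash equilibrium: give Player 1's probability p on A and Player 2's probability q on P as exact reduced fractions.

P1 indiff ⇒ q·0+(1-q)·1 = q·2+(1-q)·0 ⇒ q(-2) = (1-q)(-1) ⇒ q = 1/3
P2 indiff ⇒ p·14+(1-p)·1 = p·0+(1-p)·3 ⇒ p(14) = (1-p)(2) ⇒ p = 1/8

P1 mixes 1/8 on A; P2 mixes 1/3 on P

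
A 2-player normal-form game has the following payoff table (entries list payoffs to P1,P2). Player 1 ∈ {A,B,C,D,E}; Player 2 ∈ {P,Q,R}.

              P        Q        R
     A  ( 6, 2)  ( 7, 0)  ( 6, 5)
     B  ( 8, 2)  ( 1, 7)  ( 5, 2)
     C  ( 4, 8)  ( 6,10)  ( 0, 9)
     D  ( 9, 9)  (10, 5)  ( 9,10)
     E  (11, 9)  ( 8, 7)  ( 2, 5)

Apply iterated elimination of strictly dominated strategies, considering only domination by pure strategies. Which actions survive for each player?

Remaining: P1:{D,E} P2:{P,R}

P1 drop A (D beats it: P:9>6 Q:10>7 R:9>6)
P1 drop B (D beats it: P:9>8 Q:10>1 R:9>5)
P1 drop C (D beats it: P:9>4 Q:10>6 R:9>0)
P2 drop Q (P beats it: D:9>5 E:9>7)
P1→{D,E} P2→{P,R}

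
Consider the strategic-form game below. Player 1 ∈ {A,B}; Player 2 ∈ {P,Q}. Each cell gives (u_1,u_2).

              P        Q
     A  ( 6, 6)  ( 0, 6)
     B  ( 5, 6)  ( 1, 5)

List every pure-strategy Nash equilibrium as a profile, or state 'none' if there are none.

(A,P): NE
(A,Q): not NE [P1→B gives 1>0]
(B,P): not NE [P1→A gives 6>5]
(B,Q): not NE [P2→P gives 6>5]

Nash profiles: (A,P)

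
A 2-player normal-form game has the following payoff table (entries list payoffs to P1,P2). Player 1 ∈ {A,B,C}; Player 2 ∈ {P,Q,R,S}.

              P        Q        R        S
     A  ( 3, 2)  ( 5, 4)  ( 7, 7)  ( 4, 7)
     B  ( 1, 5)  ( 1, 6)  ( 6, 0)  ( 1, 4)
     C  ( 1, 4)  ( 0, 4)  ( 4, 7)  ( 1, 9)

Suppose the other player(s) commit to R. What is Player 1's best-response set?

u_1(A vs R) = 7
u_1(B vs R) = 6
u_1(C vs R) = 4
max payoff 7 at {A}

argmax u_1 = {A}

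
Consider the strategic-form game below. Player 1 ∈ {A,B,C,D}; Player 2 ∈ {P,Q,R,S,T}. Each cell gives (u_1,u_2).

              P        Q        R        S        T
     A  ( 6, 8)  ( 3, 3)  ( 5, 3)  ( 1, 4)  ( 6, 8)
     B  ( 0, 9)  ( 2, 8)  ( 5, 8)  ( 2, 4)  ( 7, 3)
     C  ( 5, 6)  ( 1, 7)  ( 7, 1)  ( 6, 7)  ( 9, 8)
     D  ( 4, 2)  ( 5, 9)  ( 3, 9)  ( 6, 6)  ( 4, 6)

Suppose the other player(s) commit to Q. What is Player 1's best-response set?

BR_1 = {D}

u_1(A vs Q) = 3
u_1(B vs Q) = 2
u_1(C vs Q) = 1
u_1(D vs Q) = 5
max payoff 5 at {D}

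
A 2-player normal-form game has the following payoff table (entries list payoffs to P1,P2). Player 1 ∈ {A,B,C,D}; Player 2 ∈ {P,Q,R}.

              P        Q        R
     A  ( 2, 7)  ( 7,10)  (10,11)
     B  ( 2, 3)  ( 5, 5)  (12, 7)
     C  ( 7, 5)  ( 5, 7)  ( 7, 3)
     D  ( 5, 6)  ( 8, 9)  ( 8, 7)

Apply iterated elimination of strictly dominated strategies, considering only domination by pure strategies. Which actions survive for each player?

P2 drop P (Q beats it: A:10>7 B:5>3 C:7>5 D:9>6)
P1 drop C (A beats it: Q:7>5 R:10>7)
P1→{A,B,D} P2→{Q,R}

Survivors P1:{A,B,D} P2:{Q,R}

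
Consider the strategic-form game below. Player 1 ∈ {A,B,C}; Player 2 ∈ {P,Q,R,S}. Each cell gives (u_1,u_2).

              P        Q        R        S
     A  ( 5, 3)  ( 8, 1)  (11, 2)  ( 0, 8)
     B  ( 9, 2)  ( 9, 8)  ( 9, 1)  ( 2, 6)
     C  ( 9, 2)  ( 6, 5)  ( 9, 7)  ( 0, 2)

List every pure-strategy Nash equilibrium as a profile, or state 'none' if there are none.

(A,P): not NE [P1→C gives 9>5; P2→S gives 8>3]
(A,Q): not NE [P1→B gives 9>8; P2→S gives 8>1]
(A,R): not NE [P2→S gives 8>2]
(A,S): not NE [P1→B gives 2>0]
(B,P): not NE [P2→Q gives 8>2]
(B,Q): NE
(B,R): not NE [P1→A gives 11>9; P2→Q gives 8>1]
(B,S): not NE [P2→Q gives 8>6]
(C,P): not NE [P2→R gives 7>2]
(C,Q): not NE [P1→B gives 9>6; P2→R gives 7>5]
(C,R): not NE [P1→A gives 11>9]
(C,S): not NE [P1→B gives 2>0; P2→R gives 7>2]

PSNE = {(B,Q)}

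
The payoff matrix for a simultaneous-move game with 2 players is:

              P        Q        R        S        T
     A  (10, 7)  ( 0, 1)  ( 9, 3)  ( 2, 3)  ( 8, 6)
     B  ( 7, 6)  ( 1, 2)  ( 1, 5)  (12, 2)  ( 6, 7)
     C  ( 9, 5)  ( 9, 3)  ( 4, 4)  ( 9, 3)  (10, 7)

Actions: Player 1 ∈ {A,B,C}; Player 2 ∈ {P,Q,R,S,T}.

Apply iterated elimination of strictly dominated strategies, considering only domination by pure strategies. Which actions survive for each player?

P2 drop Q (P beats it: A:7>1 B:6>2 C:5>3)
P2 drop R (P beats it: A:7>3 B:6>5 C:5>4)
P2 drop S (P beats it: A:7>3 B:6>2 C:5>3)
P1 drop B (A beats it: P:10>7 T:8>6)
P1→{A,C} P2→{P,T}

Survivors P1:{A,C} P2:{P,T}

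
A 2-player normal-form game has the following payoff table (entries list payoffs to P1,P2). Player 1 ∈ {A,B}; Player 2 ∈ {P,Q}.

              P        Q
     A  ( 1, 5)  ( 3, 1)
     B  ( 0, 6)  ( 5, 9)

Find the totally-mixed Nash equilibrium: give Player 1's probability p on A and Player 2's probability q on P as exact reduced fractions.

(p,q) = (3/7, 2/3)

P1 indiff ⇒ q·1+(1-q)·3 = q·0+(1-q)·5 ⇒ q(1) = (1-q)(2) ⇒ q = 2/3
P2 indiff ⇒ p·5+(1-p)·6 = p·1+(1-p)·9 ⇒ p(4) = (1-p)(3) ⇒ p = 3/7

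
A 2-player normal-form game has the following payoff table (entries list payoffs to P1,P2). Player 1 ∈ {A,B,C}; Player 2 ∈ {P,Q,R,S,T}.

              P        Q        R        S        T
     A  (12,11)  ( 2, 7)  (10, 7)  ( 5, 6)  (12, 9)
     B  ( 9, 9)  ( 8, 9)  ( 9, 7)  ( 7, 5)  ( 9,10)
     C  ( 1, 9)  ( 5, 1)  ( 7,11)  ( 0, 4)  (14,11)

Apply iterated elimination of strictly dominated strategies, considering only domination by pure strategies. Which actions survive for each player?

P2 drop Q (T beats it: A:9>7 B:10>9 C:11>1)
P2 drop S (P beats it: A:11>6 B:9>5 C:9>4)
P1 drop B (A beats it: P:12>9 R:10>9 T:12>9)
P1→{A,C} P2→{P,R,T}

Remaining: P1:{A,C} P2:{P,R,T}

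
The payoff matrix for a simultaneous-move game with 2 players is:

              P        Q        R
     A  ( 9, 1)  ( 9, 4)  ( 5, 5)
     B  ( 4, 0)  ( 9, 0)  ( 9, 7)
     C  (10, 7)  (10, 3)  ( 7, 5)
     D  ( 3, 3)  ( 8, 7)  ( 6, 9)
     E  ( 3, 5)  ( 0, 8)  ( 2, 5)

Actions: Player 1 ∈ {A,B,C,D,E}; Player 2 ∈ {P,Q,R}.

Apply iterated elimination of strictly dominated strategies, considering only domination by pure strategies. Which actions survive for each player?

Survivors P1:{B,C} P2:{P,R}

P1 drop A (C beats it: P:10>9 Q:10>9 R:7>5)
P1 drop D (B beats it: P:4>3 Q:9>8 R:9>6)
P1 drop E (B beats it: P:4>3 Q:9>0 R:9>2)
P2 drop Q (R beats it: B:7>0 C:5>3)
P1→{B,C} P2→{P,R}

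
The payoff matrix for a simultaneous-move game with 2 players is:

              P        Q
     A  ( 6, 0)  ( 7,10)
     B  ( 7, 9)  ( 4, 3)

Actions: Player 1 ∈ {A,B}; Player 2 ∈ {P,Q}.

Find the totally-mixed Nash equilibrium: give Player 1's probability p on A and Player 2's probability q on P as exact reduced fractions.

P1 indiff ⇒ q·6+(1-q)·7 = q·7+(1-q)·4 ⇒ q(-1) = (1-q)(-3) ⇒ q = 3/4
P2 indiff ⇒ p·0+(1-p)·9 = p·10+(1-p)·3 ⇒ p(-10) = (1-p)(-6) ⇒ p = 3/8

p=3/8, q=3/4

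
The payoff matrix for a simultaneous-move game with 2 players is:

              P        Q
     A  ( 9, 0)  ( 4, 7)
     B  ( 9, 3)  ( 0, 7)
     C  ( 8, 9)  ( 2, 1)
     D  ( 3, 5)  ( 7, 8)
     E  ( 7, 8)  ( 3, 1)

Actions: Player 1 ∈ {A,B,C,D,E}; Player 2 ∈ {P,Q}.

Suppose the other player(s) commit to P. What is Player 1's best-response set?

argmax u_1 = {A,B}

u_1(A vs P) = 9
u_1(B vs P) = 9
u_1(C vs P) = 8
u_1(D vs P) = 3
u_1(E vs P) = 7
max payoff 9 at {A,B}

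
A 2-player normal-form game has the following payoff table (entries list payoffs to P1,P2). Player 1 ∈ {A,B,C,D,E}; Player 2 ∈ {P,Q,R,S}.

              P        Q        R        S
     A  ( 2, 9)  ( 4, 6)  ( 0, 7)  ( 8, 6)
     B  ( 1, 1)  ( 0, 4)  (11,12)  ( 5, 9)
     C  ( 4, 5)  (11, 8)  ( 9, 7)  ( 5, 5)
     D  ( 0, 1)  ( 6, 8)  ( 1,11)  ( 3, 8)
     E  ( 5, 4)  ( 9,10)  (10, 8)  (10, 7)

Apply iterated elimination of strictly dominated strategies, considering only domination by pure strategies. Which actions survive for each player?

P1 drop A (E beats it: P:5>2 Q:9>4 R:10>0 S:10>8)
P1 drop D (C beats it: P:4>0 Q:11>6 R:9>1 S:5>3)
P2 drop P (Q beats it: B:4>1 C:8>5 E:10>4)
P2 drop S (R beats it: B:12>9 C:7>5 E:8>7)
P1→{B,C,E} P2→{Q,R}

Survivors P1:{B,C,E} P2:{Q,R}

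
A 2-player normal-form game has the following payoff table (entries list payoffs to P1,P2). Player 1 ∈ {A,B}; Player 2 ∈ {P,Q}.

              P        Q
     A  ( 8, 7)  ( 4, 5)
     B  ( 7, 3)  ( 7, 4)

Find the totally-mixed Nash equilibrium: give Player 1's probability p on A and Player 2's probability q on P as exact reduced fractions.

p=1/3, q=3/4

P1 indiff ⇒ q·8+(1-q)·4 = q·7+(1-q)·7 ⇒ q(1) = (1-q)(3) ⇒ q = 3/4
P2 indiff ⇒ p·7+(1-p)·3 = p·5+(1-p)·4 ⇒ p(2) = (1-p)(1) ⇒ p = 1/3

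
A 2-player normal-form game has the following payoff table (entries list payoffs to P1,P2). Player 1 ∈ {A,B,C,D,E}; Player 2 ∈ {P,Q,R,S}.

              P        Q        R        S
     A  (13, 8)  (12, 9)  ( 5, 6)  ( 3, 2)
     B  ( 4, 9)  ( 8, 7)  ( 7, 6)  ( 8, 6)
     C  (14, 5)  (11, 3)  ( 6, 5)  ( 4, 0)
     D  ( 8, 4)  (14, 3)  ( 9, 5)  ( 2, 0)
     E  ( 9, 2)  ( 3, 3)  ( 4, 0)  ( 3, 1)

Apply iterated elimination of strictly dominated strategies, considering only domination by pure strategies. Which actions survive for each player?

Remaining: P1:{A,C,D} P2:{P,Q,R}

P1 drop E (C beats it: P:14>9 Q:11>3 R:6>4 S:4>3)
P2 drop S (P beats it: A:8>2 B:9>6 C:5>0 D:4>0)
P1 drop B (D beats it: P:8>4 Q:14>8 R:9>7)
P1→{A,C,D} P2→{P,Q,R}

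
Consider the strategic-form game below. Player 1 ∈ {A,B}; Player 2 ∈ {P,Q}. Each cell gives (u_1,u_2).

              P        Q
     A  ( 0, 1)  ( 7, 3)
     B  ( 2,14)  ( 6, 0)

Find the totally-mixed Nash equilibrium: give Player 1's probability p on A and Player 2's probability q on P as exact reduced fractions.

P1 indiff ⇒ q·0+(1-q)·7 = q·2+(1-q)·6 ⇒ q(-2) = (1-q)(-1) ⇒ q = 1/3
P2 indiff ⇒ p·1+(1-p)·14 = p·3+(1-p)·0 ⇒ p(-2) = (1-p)(-14) ⇒ p = 7/8

(p,q) = (7/8, 1/3)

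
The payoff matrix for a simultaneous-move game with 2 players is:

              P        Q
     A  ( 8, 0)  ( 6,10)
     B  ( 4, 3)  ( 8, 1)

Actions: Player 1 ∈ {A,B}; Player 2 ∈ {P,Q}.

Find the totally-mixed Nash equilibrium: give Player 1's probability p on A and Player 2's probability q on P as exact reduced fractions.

P1 indiff ⇒ q·8+(1-q)·6 = q·4+(1-q)·8 ⇒ q(4) = (1-q)(2) ⇒ q = 1/3
P2 indiff ⇒ p·0+(1-p)·3 = p·10+(1-p)·1 ⇒ p(-10) = (1-p)(-2) ⇒ p = 1/6

P1 mixes 1/6 on A; P2 mixes 1/3 on P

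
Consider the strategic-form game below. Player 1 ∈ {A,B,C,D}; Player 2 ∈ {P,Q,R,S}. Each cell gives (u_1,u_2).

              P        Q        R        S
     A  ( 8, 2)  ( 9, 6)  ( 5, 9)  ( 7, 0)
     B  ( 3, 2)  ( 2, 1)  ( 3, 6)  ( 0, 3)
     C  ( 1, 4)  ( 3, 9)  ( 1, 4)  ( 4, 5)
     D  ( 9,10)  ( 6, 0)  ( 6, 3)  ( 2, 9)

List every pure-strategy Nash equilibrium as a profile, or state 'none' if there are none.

Nash profiles: (D,P)

(A,P): not NE [P1→D gives 9>8; P2→R gives 9>2]
(A,Q): not NE [P2→R gives 9>6]
(A,R): not NE [P1→D gives 6>5]
(A,S): not NE [P2→R gives 9>0]
(B,P): not NE [P1→D gives 9>3; P2→R gives 6>2]
(B,Q): not NE [P1→A gives 9>2; P2→R gives 6>1]
(B,R): not NE [P1→D gives 6>3]
(B,S): not NE [P1→A gives 7>0; P2→R gives 6>3]
(C,P): not NE [P1→D gives 9>1; P2→Q gives 9>4]
(C,Q): not NE [P1→A gives 9>3]
(C,R): not NE [P1→D gives 6>1; P2→Q gives 9>4]
(C,S): not NE [P1→A gives 7>4; P2→Q gives 9>5]
(D,P): NE
(D,Q): not NE [P1→A gives 9>6; P2→P gives 10>0]
(D,R): not NE [P2→P gives 10>3]
(D,S): not NE [P1→A gives 7>2; P2→P gives 10>9]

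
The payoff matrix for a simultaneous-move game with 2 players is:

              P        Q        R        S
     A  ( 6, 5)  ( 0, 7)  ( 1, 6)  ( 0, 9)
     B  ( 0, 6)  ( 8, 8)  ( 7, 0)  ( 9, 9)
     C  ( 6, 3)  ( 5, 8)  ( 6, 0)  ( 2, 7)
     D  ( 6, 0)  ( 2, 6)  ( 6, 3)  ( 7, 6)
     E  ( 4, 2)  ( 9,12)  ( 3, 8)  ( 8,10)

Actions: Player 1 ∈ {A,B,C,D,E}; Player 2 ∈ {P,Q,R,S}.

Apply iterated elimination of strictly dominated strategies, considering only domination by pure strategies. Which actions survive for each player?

P2 drop P (Q beats it: A:7>5 B:8>6 C:8>3 D:6>0 E:12>2)
P1 drop A (B beats it: Q:8>0 R:7>1 S:9>0)
P1 drop C (B beats it: Q:8>5 R:7>6 S:9>2)
P1 drop D (B beats it: Q:8>2 R:7>6 S:9>7)
P2 drop R (Q beats it: B:8>0 E:12>8)
P1→{B,E} P2→{Q,S}

Survivors P1:{B,E} P2:{Q,S}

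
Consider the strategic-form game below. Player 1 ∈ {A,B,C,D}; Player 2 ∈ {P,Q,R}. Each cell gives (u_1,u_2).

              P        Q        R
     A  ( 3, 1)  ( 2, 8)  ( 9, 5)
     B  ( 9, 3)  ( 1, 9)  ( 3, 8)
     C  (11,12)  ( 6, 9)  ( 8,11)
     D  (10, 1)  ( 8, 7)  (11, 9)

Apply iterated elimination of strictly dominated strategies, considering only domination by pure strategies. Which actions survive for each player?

IESDS → P1:{C,D} P2:{P,R}

P1 drop A (D beats it: P:10>3 Q:8>2 R:11>9)
P1 drop B (C beats it: P:11>9 Q:6>1 R:8>3)
P2 drop Q (R beats it: C:11>9 D:9>7)
P1→{C,D} P2→{P,R}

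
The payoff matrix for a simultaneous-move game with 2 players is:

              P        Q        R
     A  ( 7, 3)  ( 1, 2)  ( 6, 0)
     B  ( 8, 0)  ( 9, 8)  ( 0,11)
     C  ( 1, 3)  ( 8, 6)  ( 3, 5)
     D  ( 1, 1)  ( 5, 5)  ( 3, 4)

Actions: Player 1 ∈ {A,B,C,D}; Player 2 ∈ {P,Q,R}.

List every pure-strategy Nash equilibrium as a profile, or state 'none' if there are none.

(A,P): not NE [P1→B gives 8>7]
(A,Q): not NE [P1→B gives 9>1; P2→P gives 3>2]
(A,R): not NE [P2→P gives 3>0]
(B,P): not NE [P2→R gives 11>0]
(B,Q): not NE [P2→R gives 11>8]
(B,R): not NE [P1→A gives 6>0]
(C,P): not NE [P1→B gives 8>1; P2→Q gives 6>3]
(C,Q): not NE [P1→B gives 9>8]
(C,R): not NE [P1→A gives 6>3; P2→Q gives 6>5]
(D,P): not NE [P1→B gives 8>1; P2→Q gives 5>1]
(D,Q): not NE [P1→B gives 9>5]
(D,R): not NE [P1→A gives 6>3; P2→Q gives 5>4]

PSNE: ∅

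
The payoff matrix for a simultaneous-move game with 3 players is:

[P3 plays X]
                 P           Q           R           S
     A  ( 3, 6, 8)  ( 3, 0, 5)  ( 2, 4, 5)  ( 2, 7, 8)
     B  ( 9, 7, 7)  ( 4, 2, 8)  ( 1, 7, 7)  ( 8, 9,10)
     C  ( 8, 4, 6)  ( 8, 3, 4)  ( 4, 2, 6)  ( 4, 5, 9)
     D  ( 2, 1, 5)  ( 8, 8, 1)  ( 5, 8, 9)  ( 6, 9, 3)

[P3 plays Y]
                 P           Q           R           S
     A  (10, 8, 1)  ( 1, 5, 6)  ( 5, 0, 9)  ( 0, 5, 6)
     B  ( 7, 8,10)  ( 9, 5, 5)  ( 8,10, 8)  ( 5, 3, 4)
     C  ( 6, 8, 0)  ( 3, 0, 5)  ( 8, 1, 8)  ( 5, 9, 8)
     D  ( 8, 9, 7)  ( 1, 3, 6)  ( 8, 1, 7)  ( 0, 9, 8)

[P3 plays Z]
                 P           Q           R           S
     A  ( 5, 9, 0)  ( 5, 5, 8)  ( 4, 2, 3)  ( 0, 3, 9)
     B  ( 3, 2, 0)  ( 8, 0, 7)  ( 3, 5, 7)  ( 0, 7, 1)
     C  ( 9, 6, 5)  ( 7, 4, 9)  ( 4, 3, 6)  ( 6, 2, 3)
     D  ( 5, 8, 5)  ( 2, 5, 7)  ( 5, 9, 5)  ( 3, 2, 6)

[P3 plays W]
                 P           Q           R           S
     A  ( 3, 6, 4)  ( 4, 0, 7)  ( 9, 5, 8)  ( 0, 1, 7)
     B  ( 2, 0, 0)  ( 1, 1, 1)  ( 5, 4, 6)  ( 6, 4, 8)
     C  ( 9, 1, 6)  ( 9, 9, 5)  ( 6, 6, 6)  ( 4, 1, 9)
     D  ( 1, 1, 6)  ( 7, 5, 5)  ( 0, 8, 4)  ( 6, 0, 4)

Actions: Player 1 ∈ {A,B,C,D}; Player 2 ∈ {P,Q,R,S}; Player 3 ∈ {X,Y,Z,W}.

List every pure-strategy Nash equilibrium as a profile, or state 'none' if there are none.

(A,P,X): not NE [P1→B gives 9>3; P2→S gives 7>6]
(A,P,Y): not NE [P3→X gives 8>1]
(A,P,Z): not NE [P1→C gives 9>5; P3→X gives 8>0]
(A,P,W): not NE [P1→C gives 9>3; P3→X gives 8>4]
(A,Q,X): not NE [P1→D gives 8>3; P2→S gives 7>0; P3→Z gives 8>5]
(A,Q,Y): not NE [P1→B gives 9>1; P2→P gives 8>5; P3→Z gives 8>6]
(A,Q,Z): not NE [P1→B gives 8>5; P2→P gives 9>5]
(A,Q,W): not NE [P1→C gives 9>4; P2→P gives 6>0; P3→Z gives 8>7]
(A,R,X): not NE [P1→D gives 5>2; P2→S gives 7>4; P3→Y gives 9>5]
(A,R,Y): not NE [P1→D gives 8>5; P2→P gives 8>0]
(A,R,Z): not NE [P1→D gives 5>4; P2→P gives 9>2; P3→Y gives 9>3]
(A,R,W): not NE [P2→P gives 6>5; P3→Y gives 9>8]
(A,S,X): not NE [P1→B gives 8>2; P3→Z gives 9>8]
(A,S,Y): not NE [P1→C gives 5>0; P2→P gives 8>5; P3→Z gives 9>6]
(A,S,Z): not NE [P1→C gives 6>0; P2→P gives 9>3]
(A,S,W): not NE [P1→D gives 6>0; P2→P gives 6>1; P3→Z gives 9>7]
(B,P,X): not NE [P2→S gives 9>7; P3→Y gives 10>7]
(B,P,Y): not NE [P1→A gives 10>7; P2→R gives 10>8]
(B,P,Z): not NE [P1→C gives 9>3; P2→S gives 7>2; P3→Y gives 10>0]
(B,P,W): not NE [P1→C gives 9>2; P2→S gives 4>0; P3→Y gives 10>0]
(B,Q,X): not NE [P1→D gives 8>4; P2→S gives 9>2]
(B,Q,Y): not NE [P2→R gives 10>5; P3→X gives 8>5]
(B,Q,Z): not NE [P2→S gives 7>0; P3→X gives 8>7]
(B,Q,W): not NE [P1→C gives 9>1; P2→S gives 4>1; P3→X gives 8>1]
(B,R,X): not NE [P1→D gives 5>1; P2→S gives 9>7; P3→Y gives 8>7]
(B,R,Y): NE
(B,R,Z): not NE [P1→D gives 5>3; P2→S gives 7>5; P3→Y gives 8>7]
(B,R,W): not NE [P1→A gives 9>5; P3→Y gives 8>6]
(B,S,X): NE
(B,S,Y): not NE [P2→R gives 10>3; P3→X gives 10>4]
(B,S,Z): not NE [P1→C gives 6>0; P3→X gives 10>1]
(B,S,W): not NE [P3→X gives 10>8]
(C,P,X): not NE [P1→B gives 9>8; P2→S gives 5>4]
(C,P,Y): not NE [P1→A gives 10>6; P2→S gives 9>8; P3→W gives 6>0]
(C,P,Z): not NE [P3→W gives 6>5]
(C,P,W): not NE [P2→Q gives 9>1]
(C,Q,X): not NE [P2→S gives 5>3; P3→Z gives 9>4]
(C,Q,Y): not NE [P1→B gives 9>3; P2→S gives 9>0; P3→Z gives 9>5]
(C,Q,Z): not NE [P1→B gives 8>7; P2→P gives 6>4]
(C,Q,W): not NE [P3→Z gives 9>5]
(C,R,X): not NE [P1→D gives 5>4; P2→S gives 5>2; P3→Y gives 8>6]
(C,R,Y): not NE [P2→S gives 9>1]
(C,R,Z): not NE [P1→D gives 5>4; P2→P gives 6>3; P3→Y gives 8>6]
(C,R,W): not NE [P1→A gives 9>6; P2→Q gives 9>6; P3→Y gives 8>6]
(C,S,X): not NE [P1→B gives 8>4]
(C,S,Y): not NE [P3→W gives 9>8]
(C,S,Z): not NE [P2→P gives 6>2; P3→W gives 9>3]
(C,S,W): not NE [P1→D gives 6>4; P2→Q gives 9>1]
(D,P,X): not NE [P1→B gives 9>2; P2→S gives 9>1; P3→Y gives 7>5]
(D,P,Y): not NE [P1→A gives 10>8]
(D,P,Z): not NE [P1→C gives 9>5; P2→R gives 9>8; P3→Y gives 7>5]
(D,P,W): not NE [P1→C gives 9>1; P2→R gives 8>1; P3→Y gives 7>6]
(D,Q,X): not NE [P2→S gives 9>8; P3→Z gives 7>1]
(D,Q,Y): not NE [P1→B gives 9>1; P2→S gives 9>3; P3→Z gives 7>6]
(D,Q,Z): not NE [P1→B gives 8>2; P2→R gives 9>5]
(D,Q,W): not NE [P1→C gives 9>7; P2→R gives 8>5; P3→Z gives 7>5]
(D,R,X): not NE [P2→S gives 9>8]
(D,R,Y): not NE [P2→S gives 9>1; P3→X gives 9>7]
(D,R,Z): not NE [P3→X gives 9>5]
(D,R,W): not NE [P1→A gives 9>0; P3→X gives 9>4]
(D,S,X): not NE [P1→B gives 8>6; P3→Y gives 8>3]
(D,S,Y): not NE [P1→C gives 5>0]
(D,S,Z): not NE [P1→C gives 6>3; P2→R gives 9>2; P3→Y gives 8>6]
(D,S,W): not NE [P2→R gives 8>0; P3→Y gives 8>4]

NE set: (B,R,Y), (B,S,X)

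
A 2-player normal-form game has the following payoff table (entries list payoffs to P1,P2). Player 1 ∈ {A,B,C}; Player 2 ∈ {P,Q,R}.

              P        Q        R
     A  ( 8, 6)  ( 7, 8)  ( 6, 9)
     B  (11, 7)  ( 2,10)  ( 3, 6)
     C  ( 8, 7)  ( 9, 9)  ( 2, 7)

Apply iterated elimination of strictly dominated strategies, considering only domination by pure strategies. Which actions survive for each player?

Remaining: P1:{A,C} P2:{Q,R}

P2 drop P (Q beats it: A:8>6 B:10>7 C:9>7)
P1 drop B (A beats it: Q:7>2 R:6>3)
P1→{A,C} P2→{Q,R}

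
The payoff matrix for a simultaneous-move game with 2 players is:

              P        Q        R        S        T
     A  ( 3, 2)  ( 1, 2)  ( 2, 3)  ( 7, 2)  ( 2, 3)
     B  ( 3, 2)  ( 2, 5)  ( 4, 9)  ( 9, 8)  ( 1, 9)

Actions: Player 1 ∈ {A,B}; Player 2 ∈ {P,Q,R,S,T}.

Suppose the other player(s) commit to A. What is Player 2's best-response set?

u_2(P vs A) = 2
u_2(Q vs A) = 2
u_2(R vs A) = 3
u_2(S vs A) = 2
u_2(T vs A) = 3
max payoff 3 at {R,T}

argmax u_2 = {R,T}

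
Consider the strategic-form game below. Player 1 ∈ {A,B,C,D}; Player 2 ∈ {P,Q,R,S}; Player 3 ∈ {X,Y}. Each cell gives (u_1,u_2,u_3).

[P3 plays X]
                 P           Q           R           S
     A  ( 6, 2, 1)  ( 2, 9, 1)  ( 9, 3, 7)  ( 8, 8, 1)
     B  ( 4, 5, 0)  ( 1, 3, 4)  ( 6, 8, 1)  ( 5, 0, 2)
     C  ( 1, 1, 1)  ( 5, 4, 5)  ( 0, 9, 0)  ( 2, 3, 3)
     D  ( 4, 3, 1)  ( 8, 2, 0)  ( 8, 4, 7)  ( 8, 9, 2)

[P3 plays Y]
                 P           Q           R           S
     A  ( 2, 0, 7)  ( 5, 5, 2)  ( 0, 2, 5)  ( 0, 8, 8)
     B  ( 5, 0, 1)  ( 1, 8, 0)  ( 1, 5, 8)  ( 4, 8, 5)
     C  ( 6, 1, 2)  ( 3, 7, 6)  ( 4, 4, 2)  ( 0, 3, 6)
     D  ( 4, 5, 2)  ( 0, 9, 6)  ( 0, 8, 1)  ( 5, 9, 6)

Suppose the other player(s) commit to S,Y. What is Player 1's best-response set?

P1 best: {D}

u_1(A vs S,Y) = 0
u_1(B vs S,Y) = 4
u_1(C vs S,Y) = 0
u_1(D vs S,Y) = 5
max payoff 5 at {D}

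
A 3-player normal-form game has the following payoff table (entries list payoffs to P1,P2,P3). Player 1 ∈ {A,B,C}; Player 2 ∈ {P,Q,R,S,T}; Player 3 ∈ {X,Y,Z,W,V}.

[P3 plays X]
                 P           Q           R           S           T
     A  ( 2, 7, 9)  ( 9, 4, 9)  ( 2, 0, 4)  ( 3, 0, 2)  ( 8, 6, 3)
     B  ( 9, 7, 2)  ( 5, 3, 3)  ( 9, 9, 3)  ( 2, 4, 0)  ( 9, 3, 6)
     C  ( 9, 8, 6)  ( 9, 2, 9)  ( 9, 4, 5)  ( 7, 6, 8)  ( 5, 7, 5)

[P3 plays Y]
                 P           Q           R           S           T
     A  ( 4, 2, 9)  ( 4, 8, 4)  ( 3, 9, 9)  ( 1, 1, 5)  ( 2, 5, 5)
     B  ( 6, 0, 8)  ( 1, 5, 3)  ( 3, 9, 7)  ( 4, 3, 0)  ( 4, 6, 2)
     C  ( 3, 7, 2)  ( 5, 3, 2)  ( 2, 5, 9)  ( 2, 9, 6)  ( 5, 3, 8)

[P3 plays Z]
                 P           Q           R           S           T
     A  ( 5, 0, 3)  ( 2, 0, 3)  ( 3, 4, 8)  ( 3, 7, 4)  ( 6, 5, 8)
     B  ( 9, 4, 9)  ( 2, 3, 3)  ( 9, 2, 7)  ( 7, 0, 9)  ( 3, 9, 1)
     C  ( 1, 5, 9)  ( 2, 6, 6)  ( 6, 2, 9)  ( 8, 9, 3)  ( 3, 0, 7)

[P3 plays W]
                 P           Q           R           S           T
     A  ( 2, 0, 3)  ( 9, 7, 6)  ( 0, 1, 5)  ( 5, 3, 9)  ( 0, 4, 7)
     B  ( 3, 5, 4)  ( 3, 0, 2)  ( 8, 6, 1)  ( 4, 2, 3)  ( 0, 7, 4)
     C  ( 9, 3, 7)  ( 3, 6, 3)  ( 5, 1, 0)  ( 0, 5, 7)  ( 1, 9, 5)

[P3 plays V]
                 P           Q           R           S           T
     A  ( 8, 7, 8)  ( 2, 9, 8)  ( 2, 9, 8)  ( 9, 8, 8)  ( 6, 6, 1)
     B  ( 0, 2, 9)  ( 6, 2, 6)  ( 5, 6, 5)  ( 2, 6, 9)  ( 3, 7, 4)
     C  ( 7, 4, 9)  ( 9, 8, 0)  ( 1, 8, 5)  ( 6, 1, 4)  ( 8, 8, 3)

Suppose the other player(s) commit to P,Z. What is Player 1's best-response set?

P1 best: {B}

u_1(A vs P,Z) = 5
u_1(B vs P,Z) = 9
u_1(C vs P,Z) = 1
max payoff 9 at {B}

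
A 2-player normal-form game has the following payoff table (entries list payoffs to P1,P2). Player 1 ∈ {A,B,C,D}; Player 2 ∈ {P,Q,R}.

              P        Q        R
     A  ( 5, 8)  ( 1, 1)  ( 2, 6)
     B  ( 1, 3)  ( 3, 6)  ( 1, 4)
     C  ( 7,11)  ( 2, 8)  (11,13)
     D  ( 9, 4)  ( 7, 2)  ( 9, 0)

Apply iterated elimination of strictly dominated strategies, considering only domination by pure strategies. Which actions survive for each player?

P1 drop A (C beats it: P:7>5 Q:2>1 R:11>2)
P1 drop B (D beats it: P:9>1 Q:7>3 R:9>1)
P2 drop Q (P beats it: C:11>8 D:4>2)
P1→{C,D} P2→{P,R}

Remaining: P1:{C,D} P2:{P,R}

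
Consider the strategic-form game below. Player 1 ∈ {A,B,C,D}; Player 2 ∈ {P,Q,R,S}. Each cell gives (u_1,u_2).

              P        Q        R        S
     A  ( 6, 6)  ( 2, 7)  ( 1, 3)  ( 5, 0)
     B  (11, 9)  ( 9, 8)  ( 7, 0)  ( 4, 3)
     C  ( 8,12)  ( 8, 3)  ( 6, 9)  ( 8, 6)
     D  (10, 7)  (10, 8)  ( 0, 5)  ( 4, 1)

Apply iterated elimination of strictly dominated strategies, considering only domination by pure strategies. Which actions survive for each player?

P1 drop A (C beats it: P:8>6 Q:8>2 R:6>1 S:8>5)
P2 drop R (P beats it: B:9>0 C:12>9 D:7>5)
P2 drop S (P beats it: B:9>3 C:12>6 D:7>1)
P1 drop C (B beats it: P:11>8 Q:9>8)
P1→{B,D} P2→{P,Q}

IESDS → P1:{B,D} P2:{P,Q}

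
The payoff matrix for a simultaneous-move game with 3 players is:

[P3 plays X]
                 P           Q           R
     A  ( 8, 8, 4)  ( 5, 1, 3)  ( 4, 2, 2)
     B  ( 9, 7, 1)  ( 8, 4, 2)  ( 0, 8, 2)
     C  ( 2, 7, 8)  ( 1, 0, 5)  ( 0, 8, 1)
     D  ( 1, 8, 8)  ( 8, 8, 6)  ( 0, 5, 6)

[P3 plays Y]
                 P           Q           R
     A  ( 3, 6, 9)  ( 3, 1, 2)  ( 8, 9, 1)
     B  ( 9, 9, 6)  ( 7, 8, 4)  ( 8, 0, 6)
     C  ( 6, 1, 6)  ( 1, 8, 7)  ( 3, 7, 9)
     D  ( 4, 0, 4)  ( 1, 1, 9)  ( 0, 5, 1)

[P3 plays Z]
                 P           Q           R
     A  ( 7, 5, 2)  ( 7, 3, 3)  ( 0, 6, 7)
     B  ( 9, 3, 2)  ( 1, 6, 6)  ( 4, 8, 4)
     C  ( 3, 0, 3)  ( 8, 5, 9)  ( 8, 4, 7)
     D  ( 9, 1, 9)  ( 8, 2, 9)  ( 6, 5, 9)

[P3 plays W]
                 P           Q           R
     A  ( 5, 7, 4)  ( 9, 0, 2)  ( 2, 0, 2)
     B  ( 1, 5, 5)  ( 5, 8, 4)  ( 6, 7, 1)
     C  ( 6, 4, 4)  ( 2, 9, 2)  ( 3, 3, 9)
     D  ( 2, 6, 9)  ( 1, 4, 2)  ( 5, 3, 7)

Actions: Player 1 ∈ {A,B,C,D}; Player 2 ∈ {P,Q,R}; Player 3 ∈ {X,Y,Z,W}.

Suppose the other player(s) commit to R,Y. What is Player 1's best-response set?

BR_1 = {A,B}

u_1(A vs R,Y) = 8
u_1(B vs R,Y) = 8
u_1(C vs R,Y) = 3
u_1(D vs R,Y) = 0
max payoff 8 at {A,B}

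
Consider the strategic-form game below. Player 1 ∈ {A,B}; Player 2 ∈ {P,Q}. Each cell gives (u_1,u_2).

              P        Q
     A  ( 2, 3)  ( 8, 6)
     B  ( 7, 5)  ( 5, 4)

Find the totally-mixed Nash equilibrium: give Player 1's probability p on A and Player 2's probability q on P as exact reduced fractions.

P1 indiff ⇒ q·2+(1-q)·8 = q·7+(1-q)·5 ⇒ q(-5) = (1-q)(-3) ⇒ q = 3/8
P2 indiff ⇒ p·3+(1-p)·5 = p·6+(1-p)·4 ⇒ p(-3) = (1-p)(-1) ⇒ p = 1/4

P1 mixes 1/4 on A; P2 mixes 3/8 on P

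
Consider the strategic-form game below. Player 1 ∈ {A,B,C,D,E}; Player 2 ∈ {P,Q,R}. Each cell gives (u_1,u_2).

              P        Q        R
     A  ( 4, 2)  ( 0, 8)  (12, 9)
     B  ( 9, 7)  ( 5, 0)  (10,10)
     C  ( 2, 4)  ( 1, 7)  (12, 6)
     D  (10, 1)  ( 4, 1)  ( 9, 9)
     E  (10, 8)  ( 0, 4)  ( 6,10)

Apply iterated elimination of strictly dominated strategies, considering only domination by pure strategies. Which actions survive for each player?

P2 drop P (R beats it: A:9>2 B:10>7 C:6>4 D:9>1 E:10>8)
P1 drop D (B beats it: Q:5>4 R:10>9)
P1 drop E (B beats it: Q:5>0 R:10>6)
P1→{A,B,C} P2→{Q,R}

Survivors P1:{A,B,C} P2:{Q,R}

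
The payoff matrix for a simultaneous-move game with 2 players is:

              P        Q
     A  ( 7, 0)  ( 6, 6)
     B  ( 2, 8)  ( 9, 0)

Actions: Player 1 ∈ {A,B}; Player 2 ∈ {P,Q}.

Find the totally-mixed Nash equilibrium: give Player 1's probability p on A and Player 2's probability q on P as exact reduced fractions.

p=4/7, q=3/8

P1 indiff ⇒ q·7+(1-q)·6 = q·2+(1-q)·9 ⇒ q(5) = (1-q)(3) ⇒ q = 3/8
P2 indiff ⇒ p·0+(1-p)·8 = p·6+(1-p)·0 ⇒ p(-6) = (1-p)(-8) ⇒ p = 4/7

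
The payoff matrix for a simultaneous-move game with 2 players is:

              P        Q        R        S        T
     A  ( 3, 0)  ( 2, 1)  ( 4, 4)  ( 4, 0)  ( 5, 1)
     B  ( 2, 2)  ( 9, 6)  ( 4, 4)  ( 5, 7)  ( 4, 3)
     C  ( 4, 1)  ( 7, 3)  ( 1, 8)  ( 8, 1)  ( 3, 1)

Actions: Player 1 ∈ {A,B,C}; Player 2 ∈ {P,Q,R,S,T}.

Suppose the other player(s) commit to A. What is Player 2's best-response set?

P2 best: {R}

u_2(P vs A) = 0
u_2(Q vs A) = 1
u_2(R vs A) = 4
u_2(S vs A) = 0
u_2(T vs A) = 1
max payoff 4 at {R}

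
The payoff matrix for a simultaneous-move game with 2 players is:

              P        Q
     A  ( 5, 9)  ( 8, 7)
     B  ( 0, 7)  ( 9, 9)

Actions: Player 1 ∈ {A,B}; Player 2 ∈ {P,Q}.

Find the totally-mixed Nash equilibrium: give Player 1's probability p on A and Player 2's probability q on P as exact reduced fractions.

P1 indiff ⇒ q·5+(1-q)·8 = q·0+(1-q)·9 ⇒ q(5) = (1-q)(1) ⇒ q = 1/6
P2 indiff ⇒ p·9+(1-p)·7 = p·7+(1-p)·9 ⇒ p(2) = (1-p)(2) ⇒ p = 1/2

P1 mixes 1/2 on A; P2 mixes 1/6 on P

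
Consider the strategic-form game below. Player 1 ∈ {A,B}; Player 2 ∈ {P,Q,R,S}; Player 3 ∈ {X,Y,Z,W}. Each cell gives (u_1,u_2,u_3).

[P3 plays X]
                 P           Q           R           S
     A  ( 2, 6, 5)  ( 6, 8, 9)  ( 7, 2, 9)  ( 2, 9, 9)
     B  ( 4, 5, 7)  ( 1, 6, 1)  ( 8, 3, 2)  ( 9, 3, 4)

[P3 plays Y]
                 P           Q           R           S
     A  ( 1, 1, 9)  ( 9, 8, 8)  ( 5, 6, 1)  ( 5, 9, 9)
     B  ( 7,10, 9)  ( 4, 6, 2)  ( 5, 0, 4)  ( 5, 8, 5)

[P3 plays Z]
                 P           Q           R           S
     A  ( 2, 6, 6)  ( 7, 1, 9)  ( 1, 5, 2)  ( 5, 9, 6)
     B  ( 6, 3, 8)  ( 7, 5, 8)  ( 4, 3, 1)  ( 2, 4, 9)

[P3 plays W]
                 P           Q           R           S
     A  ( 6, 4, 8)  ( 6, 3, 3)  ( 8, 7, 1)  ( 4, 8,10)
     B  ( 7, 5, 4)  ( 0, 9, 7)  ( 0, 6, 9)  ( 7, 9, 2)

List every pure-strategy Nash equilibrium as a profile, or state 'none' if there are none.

(A,P,X): not NE [P1→B gives 4>2; P2→S gives 9>6; P3→Y gives 9>5]
(A,P,Y): not NE [P1→B gives 7>1; P2→S gives 9>1]
(A,P,Z): not NE [P1→B gives 6>2; P2→S gives 9>6; P3→Y gives 9>6]
(A,P,W): not NE [P1→B gives 7>6; P2→S gives 8>4; P3→Y gives 9>8]
(A,Q,X): not NE [P2→S gives 9>8]
(A,Q,Y): not NE [P2→S gives 9>8; P3→Z gives 9>8]
(A,Q,Z): not NE [P2→S gives 9>1]
(A,Q,W): not NE [P2→S gives 8>3; P3→Z gives 9>3]
(A,R,X): not NE [P1→B gives 8>7; P2→S gives 9>2]
(A,R,Y): not NE [P2→S gives 9>6; P3→X gives 9>1]
(A,R,Z): not NE [P1→B gives 4>1; P2→S gives 9>5; P3→X gives 9>2]
(A,R,W): not NE [P2→S gives 8>7; P3→X gives 9>1]
(A,S,X): not NE [P1→B gives 9>2; P3→W gives 10>9]
(A,S,Y): not NE [P3→W gives 10>9]
(A,S,Z): not NE [P3→W gives 10>6]
(A,S,W): not NE [P1→B gives 7>4]
(B,P,X): not NE [P2→Q gives 6>5; P3→Y gives 9>7]
(B,P,Y): NE
(B,P,Z): not NE [P2→Q gives 5>3; P3→Y gives 9>8]
(B,P,W): not NE [P2→S gives 9>5; P3→Y gives 9>4]
(B,Q,X): not NE [P1→A gives 6>1; P3→Z gives 8>1]
(B,Q,Y): not NE [P1→A gives 9>4; P2→P gives 10>6; P3→Z gives 8>2]
(B,Q,Z): NE
(B,Q,W): not NE [P1→A gives 6>0; P3→Z gives 8>7]
(B,R,X): not NE [P2→Q gives 6>3; P3→W gives 9>2]
(B,R,Y): not NE [P2→P gives 10>0; P3→W gives 9>4]
(B,R,Z): not NE [P2→Q gives 5>3; P3→W gives 9>1]
(B,R,W): not NE [P1→A gives 8>0; P2→S gives 9>6]
(B,S,X): not NE [P2→Q gives 6>3; P3→Z gives 9>4]
(B,S,Y): not NE [P2→P gives 10>8; P3→Z gives 9>5]
(B,S,Z): not NE [P1→A gives 5>2; P2→Q gives 5>4]
(B,S,W): not NE [P3→Z gives 9>2]

Nash profiles: (B,P,Y), (B,Q,Z)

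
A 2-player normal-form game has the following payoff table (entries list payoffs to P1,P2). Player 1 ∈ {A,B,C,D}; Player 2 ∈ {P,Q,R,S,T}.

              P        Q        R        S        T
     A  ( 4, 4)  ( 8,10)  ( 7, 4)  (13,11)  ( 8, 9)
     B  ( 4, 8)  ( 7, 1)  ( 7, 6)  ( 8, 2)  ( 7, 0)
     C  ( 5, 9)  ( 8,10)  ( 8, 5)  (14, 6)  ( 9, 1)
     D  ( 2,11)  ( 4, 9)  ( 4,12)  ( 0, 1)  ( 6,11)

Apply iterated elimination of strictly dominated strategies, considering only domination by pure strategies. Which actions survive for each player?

P1 drop B (C beats it: P:5>4 Q:8>7 R:8>7 S:14>8 T:9>7)
P1 drop D (A beats it: P:4>2 Q:8>4 R:7>4 S:13>0 T:8>6)
P2 drop P (Q beats it: A:10>4 C:10>9)
P2 drop R (Q beats it: A:10>4 C:10>5)
P2 drop T (Q beats it: A:10>9 C:10>1)
P1→{A,C} P2→{Q,S}

Survivors P1:{A,C} P2:{Q,S}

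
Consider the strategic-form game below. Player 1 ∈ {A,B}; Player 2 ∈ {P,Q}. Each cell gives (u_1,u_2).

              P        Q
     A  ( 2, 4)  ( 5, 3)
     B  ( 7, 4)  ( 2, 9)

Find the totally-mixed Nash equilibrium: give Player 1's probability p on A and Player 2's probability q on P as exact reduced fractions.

P1 indiff ⇒ q·2+(1-q)·5 = q·7+(1-q)·2 ⇒ q(-5) = (1-q)(-3) ⇒ q = 3/8
P2 indiff ⇒ p·4+(1-p)·4 = p·3+(1-p)·9 ⇒ p(1) = (1-p)(5) ⇒ p = 5/6

P1 mixes 5/6 on A; P2 mixes 3/8 on P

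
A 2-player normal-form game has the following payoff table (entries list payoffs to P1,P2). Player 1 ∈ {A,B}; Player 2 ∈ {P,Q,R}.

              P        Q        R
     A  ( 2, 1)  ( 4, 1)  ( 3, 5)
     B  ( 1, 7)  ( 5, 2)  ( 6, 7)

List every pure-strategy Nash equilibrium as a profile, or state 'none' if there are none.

Nash profiles: (B,R)

(A,P): not NE [P2→R gives 5>1]
(A,Q): not NE [P1→B gives 5>4; P2→R gives 5>1]
(A,R): not NE [P1→B gives 6>3]
(B,P): not NE [P1→A gives 2>1]
(B,Q): not NE [P2→R gives 7>2]
(B,R): NE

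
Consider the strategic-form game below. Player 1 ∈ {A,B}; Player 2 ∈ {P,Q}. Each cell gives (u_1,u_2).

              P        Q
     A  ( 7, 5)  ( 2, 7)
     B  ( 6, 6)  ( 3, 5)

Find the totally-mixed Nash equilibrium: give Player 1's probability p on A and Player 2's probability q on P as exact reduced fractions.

P1 indiff ⇒ q·7+(1-q)·2 = q·6+(1-q)·3 ⇒ q(1) = (1-q)(1) ⇒ q = 1/2
P2 indiff ⇒ p·5+(1-p)·6 = p·7+(1-p)·5 ⇒ p(-2) = (1-p)(-1) ⇒ p = 1/3

p=1/3, q=1/2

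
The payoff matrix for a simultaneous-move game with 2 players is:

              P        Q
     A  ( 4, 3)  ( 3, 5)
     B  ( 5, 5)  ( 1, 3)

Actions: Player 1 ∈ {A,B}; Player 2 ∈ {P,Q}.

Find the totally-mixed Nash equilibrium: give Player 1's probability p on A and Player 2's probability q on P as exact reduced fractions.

p=1/2, q=2/3

P1 indiff ⇒ q·4+(1-q)·3 = q·5+(1-q)·1 ⇒ q(-1) = (1-q)(-2) ⇒ q = 2/3
P2 indiff ⇒ p·3+(1-p)·5 = p·5+(1-p)·3 ⇒ p(-2) = (1-p)(-2) ⇒ p = 1/2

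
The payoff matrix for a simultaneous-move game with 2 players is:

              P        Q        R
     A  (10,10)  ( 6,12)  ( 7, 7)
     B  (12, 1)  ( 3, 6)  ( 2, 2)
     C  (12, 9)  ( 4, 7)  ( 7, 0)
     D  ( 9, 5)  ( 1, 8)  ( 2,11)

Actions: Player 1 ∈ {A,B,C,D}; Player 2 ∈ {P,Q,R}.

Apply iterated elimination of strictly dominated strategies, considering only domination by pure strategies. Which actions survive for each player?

P1 drop D (A beats it: P:10>9 Q:6>1 R:7>2)
P2 drop R (Q beats it: A:12>7 B:6>2 C:7>0)
P1→{A,B,C} P2→{P,Q}

Survivors P1:{A,B,C} P2:{P,Q}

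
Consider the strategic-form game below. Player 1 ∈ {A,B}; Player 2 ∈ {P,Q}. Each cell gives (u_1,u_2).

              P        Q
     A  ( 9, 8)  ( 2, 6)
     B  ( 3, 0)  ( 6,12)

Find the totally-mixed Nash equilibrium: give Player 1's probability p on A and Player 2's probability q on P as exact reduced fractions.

P1 indiff ⇒ q·9+(1-q)·2 = q·3+(1-q)·6 ⇒ q(6) = (1-q)(4) ⇒ q = 2/5
P2 indiff ⇒ p·8+(1-p)·0 = p·6+(1-p)·12 ⇒ p(2) = (1-p)(12) ⇒ p = 6/7

(p,q) = (6/7, 2/5)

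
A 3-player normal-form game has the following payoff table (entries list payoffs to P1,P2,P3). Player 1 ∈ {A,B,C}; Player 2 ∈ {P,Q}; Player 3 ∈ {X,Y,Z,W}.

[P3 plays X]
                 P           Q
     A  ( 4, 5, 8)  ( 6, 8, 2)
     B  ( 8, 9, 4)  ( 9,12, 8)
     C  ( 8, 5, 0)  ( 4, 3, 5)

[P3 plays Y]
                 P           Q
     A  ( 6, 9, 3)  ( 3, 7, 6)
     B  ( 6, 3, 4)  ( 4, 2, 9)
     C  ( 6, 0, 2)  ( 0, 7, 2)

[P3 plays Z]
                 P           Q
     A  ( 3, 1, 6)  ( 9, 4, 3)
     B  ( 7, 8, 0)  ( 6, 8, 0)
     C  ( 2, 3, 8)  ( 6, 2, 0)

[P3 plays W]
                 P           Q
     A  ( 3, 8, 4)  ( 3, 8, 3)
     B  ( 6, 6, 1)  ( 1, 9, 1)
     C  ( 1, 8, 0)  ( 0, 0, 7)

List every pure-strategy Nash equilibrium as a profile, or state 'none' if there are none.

(A,P,X): not NE [P1→C gives 8>4; P2→Q gives 8>5]
(A,P,Y): not NE [P3→X gives 8>3]
(A,P,Z): not NE [P1→B gives 7>3; P2→Q gives 4>1; P3→X gives 8>6]
(A,P,W): not NE [P1→B gives 6>3; P3→X gives 8>4]
(A,Q,X): not NE [P1→B gives 9>6; P3→Y gives 6>2]
(A,Q,Y): not NE [P1→B gives 4>3; P2→P gives 9>7]
(A,Q,Z): not NE [P3→Y gives 6>3]
(A,Q,W): not NE [P3→Y gives 6>3]
(B,P,X): not NE [P2→Q gives 12>9]
(B,P,Y): NE
(B,P,Z): not NE [P3→Y gives 4>0]
(B,P,W): not NE [P2→Q gives 9>6; P3→Y gives 4>1]
(B,Q,X): not NE [P3→Y gives 9>8]
(B,Q,Y): not NE [P2→P gives 3>2]
(B,Q,Z): not NE [P1→A gives 9>6; P3→Y gives 9>0]
(B,Q,W): not NE [P1→A gives 3>1; P3→Y gives 9>1]
(C,P,X): not NE [P3→Z gives 8>0]
(C,P,Y): not NE [P2→Q gives 7>0; P3→Z gives 8>2]
(C,P,Z): not NE [P1→B gives 7>2]
(C,P,W): not NE [P1→B gives 6>1; P3→Z gives 8>0]
(C,Q,X): not NE [P1→B gives 9>4; P2→P gives 5>3; P3→W gives 7>5]
(C,Q,Y): not NE [P1→B gives 4>0; P3→W gives 7>2]
(C,Q,Z): not NE [P1→A gives 9>6; P2→P gives 3>2; P3→W gives 7>0]
(C,Q,W): not NE [P1→A gives 3>0; P2→P gives 8>0]

PSNE = {(B,P,Y)}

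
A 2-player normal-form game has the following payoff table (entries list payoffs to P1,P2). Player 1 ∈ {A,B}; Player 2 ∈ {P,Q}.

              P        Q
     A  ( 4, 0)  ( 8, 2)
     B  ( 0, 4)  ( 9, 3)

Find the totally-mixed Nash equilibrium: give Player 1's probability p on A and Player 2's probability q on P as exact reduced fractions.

P1 mixes 1/3 on A; P2 mixes 1/5 on P

P1 indiff ⇒ q·4+(1-q)·8 = q·0+(1-q)·9 ⇒ q(4) = (1-q)(1) ⇒ q = 1/5
P2 indiff ⇒ p·0+(1-p)·4 = p·2+(1-p)·3 ⇒ p(-2) = (1-p)(-1) ⇒ p = 1/3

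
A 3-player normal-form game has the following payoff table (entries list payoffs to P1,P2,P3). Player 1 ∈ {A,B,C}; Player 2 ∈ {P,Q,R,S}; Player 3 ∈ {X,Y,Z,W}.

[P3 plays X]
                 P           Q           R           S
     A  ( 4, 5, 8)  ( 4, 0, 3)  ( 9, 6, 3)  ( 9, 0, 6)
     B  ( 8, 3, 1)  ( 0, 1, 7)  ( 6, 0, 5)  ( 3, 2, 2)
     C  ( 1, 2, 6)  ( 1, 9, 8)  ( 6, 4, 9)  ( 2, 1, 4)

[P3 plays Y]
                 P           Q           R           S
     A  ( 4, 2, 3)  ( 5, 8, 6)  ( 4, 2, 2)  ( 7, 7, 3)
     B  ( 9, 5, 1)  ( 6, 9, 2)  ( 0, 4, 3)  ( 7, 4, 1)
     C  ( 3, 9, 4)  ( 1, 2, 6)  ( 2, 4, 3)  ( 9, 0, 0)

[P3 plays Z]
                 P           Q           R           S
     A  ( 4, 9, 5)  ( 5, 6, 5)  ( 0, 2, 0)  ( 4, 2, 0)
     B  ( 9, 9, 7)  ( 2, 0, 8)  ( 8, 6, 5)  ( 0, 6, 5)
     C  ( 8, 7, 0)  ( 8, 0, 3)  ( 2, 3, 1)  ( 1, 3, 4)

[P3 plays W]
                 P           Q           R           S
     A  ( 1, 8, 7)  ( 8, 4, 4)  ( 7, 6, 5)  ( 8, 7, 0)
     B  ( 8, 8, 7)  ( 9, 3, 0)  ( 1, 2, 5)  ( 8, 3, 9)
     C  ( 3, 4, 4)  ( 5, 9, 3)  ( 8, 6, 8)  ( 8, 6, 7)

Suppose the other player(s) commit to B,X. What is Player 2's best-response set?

u_2(P vs B,X) = 3
u_2(Q vs B,X) = 1
u_2(R vs B,X) = 0
u_2(S vs B,X) = 2
max payoff 3 at {P}

argmax u_2 = {P}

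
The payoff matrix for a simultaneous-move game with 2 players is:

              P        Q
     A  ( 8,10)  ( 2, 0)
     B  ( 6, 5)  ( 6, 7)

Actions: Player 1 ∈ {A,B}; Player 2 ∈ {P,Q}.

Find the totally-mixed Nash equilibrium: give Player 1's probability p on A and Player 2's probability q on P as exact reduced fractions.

P1 indiff ⇒ q·8+(1-q)·2 = q·6+(1-q)·6 ⇒ q(2) = (1-q)(4) ⇒ q = 2/3
P2 indiff ⇒ p·10+(1-p)·5 = p·0+(1-p)·7 ⇒ p(10) = (1-p)(2) ⇒ p = 1/6

P1 mixes 1/6 on A; P2 mixes 2/3 on P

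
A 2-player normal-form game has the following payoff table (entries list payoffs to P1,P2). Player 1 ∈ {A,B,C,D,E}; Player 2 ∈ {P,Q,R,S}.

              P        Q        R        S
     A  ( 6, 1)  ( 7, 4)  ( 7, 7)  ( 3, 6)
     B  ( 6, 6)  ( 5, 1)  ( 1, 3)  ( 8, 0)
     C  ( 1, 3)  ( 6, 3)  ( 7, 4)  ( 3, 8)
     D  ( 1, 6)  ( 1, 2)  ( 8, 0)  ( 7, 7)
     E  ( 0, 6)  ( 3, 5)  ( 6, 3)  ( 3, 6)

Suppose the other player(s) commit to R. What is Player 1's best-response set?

u_1(A vs R) = 7
u_1(B vs R) = 1
u_1(C vs R) = 7
u_1(D vs R) = 8
u_1(E vs R) = 6
max payoff 8 at {D}

argmax u_1 = {D}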